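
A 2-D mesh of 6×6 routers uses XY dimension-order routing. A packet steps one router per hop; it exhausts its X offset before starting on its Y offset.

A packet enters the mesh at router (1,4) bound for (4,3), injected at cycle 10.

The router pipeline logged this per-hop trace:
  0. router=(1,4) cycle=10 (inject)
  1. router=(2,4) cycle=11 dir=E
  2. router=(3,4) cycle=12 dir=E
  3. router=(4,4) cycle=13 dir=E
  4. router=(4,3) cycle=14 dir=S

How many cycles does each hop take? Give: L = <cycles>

From hop 0 (10) to hop 1 (11): +1 cycles.
Each hop adds L, hence L = 1.

L = 1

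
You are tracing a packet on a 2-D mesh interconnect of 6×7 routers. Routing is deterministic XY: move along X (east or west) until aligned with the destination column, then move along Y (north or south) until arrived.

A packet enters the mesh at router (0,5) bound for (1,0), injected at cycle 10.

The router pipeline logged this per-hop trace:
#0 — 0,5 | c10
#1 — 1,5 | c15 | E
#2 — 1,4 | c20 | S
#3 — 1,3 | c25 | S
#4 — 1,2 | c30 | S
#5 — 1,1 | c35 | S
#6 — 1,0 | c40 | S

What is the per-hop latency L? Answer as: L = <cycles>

L = 5

Between hops 0 and 1 the cycle counter advances 15 − 10 = 5.
That increment is L by definition: L = 5.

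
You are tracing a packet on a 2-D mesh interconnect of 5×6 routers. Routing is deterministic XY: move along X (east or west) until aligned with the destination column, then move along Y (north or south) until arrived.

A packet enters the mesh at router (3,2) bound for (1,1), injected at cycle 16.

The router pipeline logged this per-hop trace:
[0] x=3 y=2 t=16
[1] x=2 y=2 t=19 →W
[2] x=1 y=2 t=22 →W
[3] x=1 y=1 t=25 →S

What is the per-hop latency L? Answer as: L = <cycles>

cyc[1] − cyc[0] = 19 − 16 = 3.
Each hop adds L, hence L = 3.

L = 3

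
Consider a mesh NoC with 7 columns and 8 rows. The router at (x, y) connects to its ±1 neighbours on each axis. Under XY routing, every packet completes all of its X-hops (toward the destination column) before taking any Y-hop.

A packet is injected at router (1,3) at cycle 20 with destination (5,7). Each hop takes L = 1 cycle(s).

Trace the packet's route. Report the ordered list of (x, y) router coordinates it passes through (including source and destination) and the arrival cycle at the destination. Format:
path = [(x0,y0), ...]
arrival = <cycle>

path = [(1,3), (2,3), (3,3), (4,3), (5,3), (5,4), (5,5), (5,6), (5,7)]
arrival = 28

t=20: at (1,3)
t=21: at (2,3) after E
t=22: at (3,3) after E
t=23: at (4,3) after E
t=24: at (5,3) after E
t=25: at (5,4) after N
t=26: at (5,5) after N
t=27: at (5,6) after N
t=28: at (5,7) after N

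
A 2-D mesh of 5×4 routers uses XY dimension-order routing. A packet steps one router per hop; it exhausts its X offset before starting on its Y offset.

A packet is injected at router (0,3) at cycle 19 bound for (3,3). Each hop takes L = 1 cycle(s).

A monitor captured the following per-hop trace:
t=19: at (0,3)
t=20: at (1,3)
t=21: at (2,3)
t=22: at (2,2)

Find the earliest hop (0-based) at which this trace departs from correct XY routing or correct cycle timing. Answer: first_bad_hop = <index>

first_bad_hop = 3

  1: Δx=+1 Δy=+0 Δt=1 [ok]
  2: Δx=+1 Δy=+0 Δt=1 [ok]
  3: Δx=+0 Δy=-1 Δt=1 [BAD: Y-move but x=2≠3]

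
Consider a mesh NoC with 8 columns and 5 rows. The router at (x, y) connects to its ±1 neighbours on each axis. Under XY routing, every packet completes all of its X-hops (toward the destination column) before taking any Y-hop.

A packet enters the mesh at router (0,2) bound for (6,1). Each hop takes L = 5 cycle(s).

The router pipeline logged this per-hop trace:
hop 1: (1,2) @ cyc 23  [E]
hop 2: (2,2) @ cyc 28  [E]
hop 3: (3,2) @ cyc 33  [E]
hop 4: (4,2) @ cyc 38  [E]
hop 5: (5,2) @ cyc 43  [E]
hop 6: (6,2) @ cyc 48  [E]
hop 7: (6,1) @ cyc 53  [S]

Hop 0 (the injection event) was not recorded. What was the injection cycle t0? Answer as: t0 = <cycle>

t0 = 18

Hop 1 reached at cycle 23; hop k is at t0 + k·L.
Therefore t0 = 23 − L = 18.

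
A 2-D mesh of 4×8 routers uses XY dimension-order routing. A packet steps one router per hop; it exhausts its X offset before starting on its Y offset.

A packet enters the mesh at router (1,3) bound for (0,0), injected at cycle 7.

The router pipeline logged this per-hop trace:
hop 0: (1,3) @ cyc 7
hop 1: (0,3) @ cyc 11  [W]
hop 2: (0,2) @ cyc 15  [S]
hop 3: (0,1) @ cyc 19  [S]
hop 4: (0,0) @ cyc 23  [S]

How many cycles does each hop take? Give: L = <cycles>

L = 4

From hop 0 (7) to hop 1 (11): +4 cycles.
One hop costs L cycles, so L = 4.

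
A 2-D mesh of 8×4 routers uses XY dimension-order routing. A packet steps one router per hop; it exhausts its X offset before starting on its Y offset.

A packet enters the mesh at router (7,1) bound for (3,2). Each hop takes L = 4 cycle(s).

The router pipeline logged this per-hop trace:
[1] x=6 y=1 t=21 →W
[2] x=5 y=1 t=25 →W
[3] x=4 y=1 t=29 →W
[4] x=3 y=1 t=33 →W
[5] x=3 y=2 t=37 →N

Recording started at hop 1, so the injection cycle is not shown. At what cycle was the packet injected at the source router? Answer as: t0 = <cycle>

Hop 1 reached at cycle 21; hop k is at t0 + k·L.
Subtract one hop: t0 = 21 − 4 = 17.

t0 = 17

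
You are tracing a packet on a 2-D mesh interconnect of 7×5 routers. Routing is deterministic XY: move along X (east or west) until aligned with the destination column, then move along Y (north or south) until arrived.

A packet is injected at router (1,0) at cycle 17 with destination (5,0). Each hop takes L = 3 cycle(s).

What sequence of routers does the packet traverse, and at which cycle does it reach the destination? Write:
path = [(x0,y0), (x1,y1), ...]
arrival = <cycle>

path = [(1,0), (2,0), (3,0), (4,0), (5,0)]
arrival = 29

t=17: at (1,0)
t=20: at (2,0) after E
t=23: at (3,0) after E
t=26: at (4,0) after E
t=29: at (5,0) after E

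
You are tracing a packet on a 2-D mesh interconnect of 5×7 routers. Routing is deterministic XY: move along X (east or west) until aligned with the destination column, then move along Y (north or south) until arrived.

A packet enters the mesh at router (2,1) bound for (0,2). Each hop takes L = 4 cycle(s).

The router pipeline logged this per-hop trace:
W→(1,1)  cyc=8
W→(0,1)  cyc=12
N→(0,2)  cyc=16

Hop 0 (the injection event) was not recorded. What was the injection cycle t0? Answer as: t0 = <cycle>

Hop 1 reached at cycle 8; hop k is at t0 + k·L.
t0 = cyc[1] − L = 8 − 4 = 4.

t0 = 4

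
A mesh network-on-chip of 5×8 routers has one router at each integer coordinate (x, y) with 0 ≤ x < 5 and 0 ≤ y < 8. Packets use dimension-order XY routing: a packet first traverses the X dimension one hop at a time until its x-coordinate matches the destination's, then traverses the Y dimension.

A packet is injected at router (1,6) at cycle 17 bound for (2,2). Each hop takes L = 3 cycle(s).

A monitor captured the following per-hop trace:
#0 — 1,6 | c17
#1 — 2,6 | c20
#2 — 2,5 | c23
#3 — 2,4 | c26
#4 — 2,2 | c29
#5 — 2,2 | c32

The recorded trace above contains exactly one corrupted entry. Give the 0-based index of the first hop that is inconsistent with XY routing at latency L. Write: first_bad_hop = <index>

  1: Δx=+1 Δy=+0 Δt=3 [ok]
  2: Δx=+0 Δy=-1 Δt=3 [ok]
  3: Δx=+0 Δy=-1 Δt=3 [ok]
  4: Δx=+0 Δy=-2 Δt=3 [BAD: non-unit step]

first_bad_hop = 4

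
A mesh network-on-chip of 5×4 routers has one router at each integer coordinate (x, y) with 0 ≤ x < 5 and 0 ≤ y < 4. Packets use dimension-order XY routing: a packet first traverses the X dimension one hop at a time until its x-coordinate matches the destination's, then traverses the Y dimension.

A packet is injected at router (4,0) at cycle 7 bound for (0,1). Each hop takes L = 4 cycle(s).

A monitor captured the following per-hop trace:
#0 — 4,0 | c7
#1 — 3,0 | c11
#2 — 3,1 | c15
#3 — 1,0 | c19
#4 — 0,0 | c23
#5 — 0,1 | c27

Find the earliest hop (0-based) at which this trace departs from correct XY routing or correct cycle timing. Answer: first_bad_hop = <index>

[1] (-1,+0) / 4c ⇒ ok
[2] (+0,+1) / 4c ⇒ BAD: Y-move but x=3≠0

first_bad_hop = 2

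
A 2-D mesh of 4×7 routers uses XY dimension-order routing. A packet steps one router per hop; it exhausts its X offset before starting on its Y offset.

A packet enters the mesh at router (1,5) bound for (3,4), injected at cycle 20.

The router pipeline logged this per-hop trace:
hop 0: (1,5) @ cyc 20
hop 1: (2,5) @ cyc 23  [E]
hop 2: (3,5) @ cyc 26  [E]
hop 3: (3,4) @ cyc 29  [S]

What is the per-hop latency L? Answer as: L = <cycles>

L = 3

Δcyc across hop 0→1: 23 − 20 = 3.
One hop costs L cycles, so L = 3.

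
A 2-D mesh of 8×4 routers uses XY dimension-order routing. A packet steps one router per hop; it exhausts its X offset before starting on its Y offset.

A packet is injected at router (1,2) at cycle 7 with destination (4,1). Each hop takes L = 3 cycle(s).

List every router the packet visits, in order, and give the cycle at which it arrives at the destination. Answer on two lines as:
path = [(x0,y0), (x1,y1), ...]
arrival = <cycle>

hop 0: (1,2) @ cyc 7
hop 1: (2,2) @ cyc 10  [E]
hop 2: (3,2) @ cyc 13  [E]
hop 3: (4,2) @ cyc 16  [E]
hop 4: (4,1) @ cyc 19  [S]

path = [(1,2), (2,2), (3,2), (4,2), (4,1)]
arrival = 19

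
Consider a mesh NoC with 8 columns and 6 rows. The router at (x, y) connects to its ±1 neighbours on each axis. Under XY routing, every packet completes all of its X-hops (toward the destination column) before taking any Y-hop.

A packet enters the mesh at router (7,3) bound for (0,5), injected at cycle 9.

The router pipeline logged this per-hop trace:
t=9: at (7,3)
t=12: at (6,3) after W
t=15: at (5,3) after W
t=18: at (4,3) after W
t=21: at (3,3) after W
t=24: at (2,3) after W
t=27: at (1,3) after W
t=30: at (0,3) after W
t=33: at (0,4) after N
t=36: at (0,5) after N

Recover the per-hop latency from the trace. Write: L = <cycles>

From hop 0 (9) to hop 1 (12): +3 cycles.
One hop costs L cycles, so L = 3.

L = 3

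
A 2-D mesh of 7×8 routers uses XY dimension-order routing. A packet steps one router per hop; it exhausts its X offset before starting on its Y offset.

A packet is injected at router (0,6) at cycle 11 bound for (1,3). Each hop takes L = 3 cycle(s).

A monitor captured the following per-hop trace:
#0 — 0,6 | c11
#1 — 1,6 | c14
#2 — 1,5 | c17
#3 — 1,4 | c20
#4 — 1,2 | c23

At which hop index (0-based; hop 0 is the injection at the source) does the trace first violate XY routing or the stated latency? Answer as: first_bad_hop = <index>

check 1→ d=(1,0) cyc+3: ok
check 2→ d=(0,-1) cyc+3: ok
check 3→ d=(0,-1) cyc+3: ok
check 4→ d=(0,-2) cyc+3: BAD: non-unit step

first_bad_hop = 4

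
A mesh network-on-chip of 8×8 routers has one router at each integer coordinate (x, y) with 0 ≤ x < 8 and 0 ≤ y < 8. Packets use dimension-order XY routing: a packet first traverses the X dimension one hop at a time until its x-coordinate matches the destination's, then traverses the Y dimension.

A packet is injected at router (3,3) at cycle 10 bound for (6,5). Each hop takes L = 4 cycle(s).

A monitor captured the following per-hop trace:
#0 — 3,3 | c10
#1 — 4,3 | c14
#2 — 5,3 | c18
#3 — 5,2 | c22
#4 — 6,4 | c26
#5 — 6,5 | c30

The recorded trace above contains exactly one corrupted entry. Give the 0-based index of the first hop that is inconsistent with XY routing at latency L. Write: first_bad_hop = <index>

[1] (+1,+0) / 4c ⇒ ok
[2] (+1,+0) / 4c ⇒ ok
[3] (+0,-1) / 4c ⇒ BAD: Y-move but x=5≠6

first_bad_hop = 3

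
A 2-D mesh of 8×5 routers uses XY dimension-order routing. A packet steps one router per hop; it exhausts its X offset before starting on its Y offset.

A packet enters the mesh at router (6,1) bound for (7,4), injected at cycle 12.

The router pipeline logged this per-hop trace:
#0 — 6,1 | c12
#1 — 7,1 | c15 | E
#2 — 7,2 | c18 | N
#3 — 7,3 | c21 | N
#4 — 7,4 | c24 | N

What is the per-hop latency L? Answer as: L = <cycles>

cyc[1] − cyc[0] = 15 − 12 = 3.
Each hop adds L, hence L = 3.

L = 3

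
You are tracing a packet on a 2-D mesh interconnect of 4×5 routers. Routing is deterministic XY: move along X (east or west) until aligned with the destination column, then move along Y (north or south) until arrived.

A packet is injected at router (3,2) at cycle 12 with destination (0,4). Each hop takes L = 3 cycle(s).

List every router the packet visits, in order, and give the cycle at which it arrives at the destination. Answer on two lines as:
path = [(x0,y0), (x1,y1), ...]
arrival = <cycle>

hop 0: (3,2) @ cyc 12
hop 1: (2,2) @ cyc 15  [W]
hop 2: (1,2) @ cyc 18  [W]
hop 3: (0,2) @ cyc 21  [W]
hop 4: (0,3) @ cyc 24  [N]
hop 5: (0,4) @ cyc 27  [N]

path = [(3,2), (2,2), (1,2), (0,2), (0,3), (0,4)]
arrival = 27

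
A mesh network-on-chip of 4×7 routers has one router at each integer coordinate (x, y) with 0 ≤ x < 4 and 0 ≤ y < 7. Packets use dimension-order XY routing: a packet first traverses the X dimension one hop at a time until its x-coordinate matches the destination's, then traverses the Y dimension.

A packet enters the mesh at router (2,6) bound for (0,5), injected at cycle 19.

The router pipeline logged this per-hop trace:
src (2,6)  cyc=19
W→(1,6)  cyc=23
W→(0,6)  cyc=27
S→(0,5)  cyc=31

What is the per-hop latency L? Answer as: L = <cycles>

L = 4

Between hops 0 and 1 the cycle counter advances 23 − 19 = 4.
That increment is L by definition: L = 4.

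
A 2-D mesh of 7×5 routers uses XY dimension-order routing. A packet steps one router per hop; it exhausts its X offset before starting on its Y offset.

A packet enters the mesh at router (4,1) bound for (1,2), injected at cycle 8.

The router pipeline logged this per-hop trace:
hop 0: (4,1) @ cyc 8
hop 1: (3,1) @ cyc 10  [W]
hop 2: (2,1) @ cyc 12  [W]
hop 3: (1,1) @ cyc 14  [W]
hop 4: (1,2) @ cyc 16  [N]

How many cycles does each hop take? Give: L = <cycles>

L = 2

cyc[1] − cyc[0] = 10 − 8 = 2.
Per-hop latency L = Δcyc = 2.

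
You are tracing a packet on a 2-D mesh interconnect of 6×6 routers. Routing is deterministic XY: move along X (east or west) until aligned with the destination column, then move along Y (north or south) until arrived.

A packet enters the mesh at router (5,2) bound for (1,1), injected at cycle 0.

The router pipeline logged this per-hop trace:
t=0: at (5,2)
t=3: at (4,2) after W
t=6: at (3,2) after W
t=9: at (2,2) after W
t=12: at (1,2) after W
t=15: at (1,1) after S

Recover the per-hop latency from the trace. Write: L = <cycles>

L = 3

Δcyc across hop 0→1: 3 − 0 = 3.
That increment is L by definition: L = 3.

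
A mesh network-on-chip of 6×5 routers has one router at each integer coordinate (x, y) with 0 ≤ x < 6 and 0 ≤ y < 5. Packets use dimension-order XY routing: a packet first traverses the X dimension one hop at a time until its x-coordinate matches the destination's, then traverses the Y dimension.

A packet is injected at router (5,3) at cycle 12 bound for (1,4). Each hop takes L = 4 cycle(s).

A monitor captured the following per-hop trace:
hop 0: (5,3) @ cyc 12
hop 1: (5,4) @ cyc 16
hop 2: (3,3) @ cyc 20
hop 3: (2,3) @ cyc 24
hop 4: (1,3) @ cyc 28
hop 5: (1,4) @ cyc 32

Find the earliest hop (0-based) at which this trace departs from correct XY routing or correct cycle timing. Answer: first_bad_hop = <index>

first_bad_hop = 1

check 1→ d=(0,1) cyc+4: BAD: Y-move but x=5≠1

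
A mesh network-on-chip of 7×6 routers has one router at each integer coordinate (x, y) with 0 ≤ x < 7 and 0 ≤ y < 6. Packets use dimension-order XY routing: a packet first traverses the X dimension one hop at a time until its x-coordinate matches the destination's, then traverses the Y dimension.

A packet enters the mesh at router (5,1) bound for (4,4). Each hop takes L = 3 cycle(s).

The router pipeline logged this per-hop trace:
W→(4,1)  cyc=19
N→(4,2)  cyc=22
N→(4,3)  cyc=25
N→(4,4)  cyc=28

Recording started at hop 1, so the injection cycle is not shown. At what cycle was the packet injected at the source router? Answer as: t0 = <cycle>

At hop 1 the cycle is 19; in general cyc_k = t0 + kL.
t0 = cyc[1] − L = 19 − 3 = 16.

t0 = 16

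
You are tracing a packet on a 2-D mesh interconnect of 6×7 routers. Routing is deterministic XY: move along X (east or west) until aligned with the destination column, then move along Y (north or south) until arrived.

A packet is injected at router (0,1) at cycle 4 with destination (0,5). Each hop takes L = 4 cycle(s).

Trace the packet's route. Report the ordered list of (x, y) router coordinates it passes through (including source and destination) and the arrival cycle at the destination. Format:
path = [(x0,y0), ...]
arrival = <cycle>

path = [(0,1), (0,2), (0,3), (0,4), (0,5)]
arrival = 20

[0] x=0 y=1 t=4
[1] x=0 y=2 t=8 →N
[2] x=0 y=3 t=12 →N
[3] x=0 y=4 t=16 →N
[4] x=0 y=5 t=20 →N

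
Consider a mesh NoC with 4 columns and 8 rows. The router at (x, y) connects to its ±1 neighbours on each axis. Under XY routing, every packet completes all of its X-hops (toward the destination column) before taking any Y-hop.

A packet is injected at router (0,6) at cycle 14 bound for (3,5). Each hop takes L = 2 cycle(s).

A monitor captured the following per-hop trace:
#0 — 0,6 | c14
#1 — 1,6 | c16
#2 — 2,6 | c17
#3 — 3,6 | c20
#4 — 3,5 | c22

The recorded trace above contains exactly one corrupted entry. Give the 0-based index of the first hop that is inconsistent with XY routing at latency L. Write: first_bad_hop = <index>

first_bad_hop = 2

[1] (+1,+0) / 2c ⇒ ok
[2] (+1,+0) / 1c ⇒ BAD: Δcyc=1≠L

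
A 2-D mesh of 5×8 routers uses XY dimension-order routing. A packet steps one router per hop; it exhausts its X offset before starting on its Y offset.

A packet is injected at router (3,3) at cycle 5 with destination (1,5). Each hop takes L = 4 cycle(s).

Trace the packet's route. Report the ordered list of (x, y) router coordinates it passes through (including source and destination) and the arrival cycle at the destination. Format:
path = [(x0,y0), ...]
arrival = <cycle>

#0 — 3,3 | c5
#1 — 2,3 | c9 | W
#2 — 1,3 | c13 | W
#3 — 1,4 | c17 | N
#4 — 1,5 | c21 | N

path = [(3,3), (2,3), (1,3), (1,4), (1,5)]
arrival = 21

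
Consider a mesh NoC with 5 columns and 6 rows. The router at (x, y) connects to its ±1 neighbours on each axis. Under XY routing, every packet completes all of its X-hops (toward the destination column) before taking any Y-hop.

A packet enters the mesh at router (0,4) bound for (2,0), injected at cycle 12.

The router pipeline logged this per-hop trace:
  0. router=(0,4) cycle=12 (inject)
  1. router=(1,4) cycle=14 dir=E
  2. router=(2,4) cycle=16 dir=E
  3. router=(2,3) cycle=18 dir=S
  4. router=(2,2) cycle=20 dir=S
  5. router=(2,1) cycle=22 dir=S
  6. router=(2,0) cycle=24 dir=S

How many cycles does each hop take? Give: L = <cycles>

L = 2

Between hops 0 and 1 the cycle counter advances 14 − 12 = 2.
That increment is L by definition: L = 2.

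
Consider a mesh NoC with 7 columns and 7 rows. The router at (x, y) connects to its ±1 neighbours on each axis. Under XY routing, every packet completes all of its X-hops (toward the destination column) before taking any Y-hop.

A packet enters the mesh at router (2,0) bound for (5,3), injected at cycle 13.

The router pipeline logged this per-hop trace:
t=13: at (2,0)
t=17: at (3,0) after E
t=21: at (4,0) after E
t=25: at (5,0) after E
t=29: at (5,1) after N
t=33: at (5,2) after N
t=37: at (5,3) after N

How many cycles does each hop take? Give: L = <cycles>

L = 4

Δcyc across hop 0→1: 17 − 13 = 4.
Per-hop latency L = Δcyc = 4.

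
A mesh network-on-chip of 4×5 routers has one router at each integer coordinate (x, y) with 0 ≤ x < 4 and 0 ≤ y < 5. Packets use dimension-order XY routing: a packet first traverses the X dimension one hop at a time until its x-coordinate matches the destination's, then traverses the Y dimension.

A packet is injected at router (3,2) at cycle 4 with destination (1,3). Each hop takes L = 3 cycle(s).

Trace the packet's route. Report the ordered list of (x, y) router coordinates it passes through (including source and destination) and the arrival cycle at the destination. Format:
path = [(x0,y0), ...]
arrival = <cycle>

[0] x=3 y=2 t=4
[1] x=2 y=2 t=7 →W
[2] x=1 y=2 t=10 →W
[3] x=1 y=3 t=13 →N

path = [(3,2), (2,2), (1,2), (1,3)]
arrival = 13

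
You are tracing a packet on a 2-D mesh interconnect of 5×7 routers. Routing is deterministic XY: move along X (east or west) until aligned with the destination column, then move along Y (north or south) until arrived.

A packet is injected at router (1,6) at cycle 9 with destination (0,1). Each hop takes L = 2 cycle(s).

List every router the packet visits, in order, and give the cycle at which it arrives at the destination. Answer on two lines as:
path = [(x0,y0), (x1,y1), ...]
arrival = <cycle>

path = [(1,6), (0,6), (0,5), (0,4), (0,3), (0,2), (0,1)]
arrival = 21

  0. router=(1,6) cycle=9 (inject)
  1. router=(0,6) cycle=11 dir=W
  2. router=(0,5) cycle=13 dir=S
  3. router=(0,4) cycle=15 dir=S
  4. router=(0,3) cycle=17 dir=S
  5. router=(0,2) cycle=19 dir=S
  6. router=(0,1) cycle=21 dir=S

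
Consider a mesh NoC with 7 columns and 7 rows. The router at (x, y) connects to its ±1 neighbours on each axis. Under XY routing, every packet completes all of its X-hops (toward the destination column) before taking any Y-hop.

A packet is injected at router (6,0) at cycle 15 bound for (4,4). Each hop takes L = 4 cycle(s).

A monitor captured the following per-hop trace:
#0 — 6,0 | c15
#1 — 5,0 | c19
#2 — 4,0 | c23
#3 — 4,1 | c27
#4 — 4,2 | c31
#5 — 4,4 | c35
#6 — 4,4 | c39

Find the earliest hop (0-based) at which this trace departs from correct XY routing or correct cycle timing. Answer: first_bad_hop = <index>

first_bad_hop = 5

[1] (-1,+0) / 4c ⇒ ok
[2] (-1,+0) / 4c ⇒ ok
[3] (+0,+1) / 4c ⇒ ok
[4] (+0,+1) / 4c ⇒ ok
[5] (+0,+2) / 4c ⇒ BAD: non-unit step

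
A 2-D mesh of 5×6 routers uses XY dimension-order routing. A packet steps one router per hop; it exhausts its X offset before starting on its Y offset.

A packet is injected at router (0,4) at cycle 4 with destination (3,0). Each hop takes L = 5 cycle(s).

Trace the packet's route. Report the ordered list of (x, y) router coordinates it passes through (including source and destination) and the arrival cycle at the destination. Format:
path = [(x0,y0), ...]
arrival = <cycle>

path = [(0,4), (1,4), (2,4), (3,4), (3,3), (3,2), (3,1), (3,0)]
arrival = 39

src (0,4)  cyc=4
E→(1,4)  cyc=9
E→(2,4)  cyc=14
E→(3,4)  cyc=19
S→(3,3)  cyc=24
S→(3,2)  cyc=29
S→(3,1)  cyc=34
S→(3,0)  cyc=39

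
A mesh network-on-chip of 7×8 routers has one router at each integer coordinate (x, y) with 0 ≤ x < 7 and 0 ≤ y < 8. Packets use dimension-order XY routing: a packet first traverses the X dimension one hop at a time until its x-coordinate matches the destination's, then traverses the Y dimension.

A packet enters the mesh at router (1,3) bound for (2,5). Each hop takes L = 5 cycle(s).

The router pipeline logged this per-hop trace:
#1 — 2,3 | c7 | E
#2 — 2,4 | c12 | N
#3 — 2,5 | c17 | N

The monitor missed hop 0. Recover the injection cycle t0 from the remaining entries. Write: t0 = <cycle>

cyc[1] = 7 and cyc[k] = t0 + k·L for every k.
So t0 = 7 − 1·5 = 2.

t0 = 2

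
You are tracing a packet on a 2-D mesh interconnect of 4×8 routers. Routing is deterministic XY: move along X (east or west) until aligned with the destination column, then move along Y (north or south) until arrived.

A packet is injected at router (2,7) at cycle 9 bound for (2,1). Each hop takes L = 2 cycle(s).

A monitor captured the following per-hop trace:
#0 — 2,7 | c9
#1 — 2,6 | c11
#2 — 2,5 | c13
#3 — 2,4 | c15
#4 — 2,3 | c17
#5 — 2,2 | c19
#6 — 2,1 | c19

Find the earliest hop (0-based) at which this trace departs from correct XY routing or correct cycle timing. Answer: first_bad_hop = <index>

hop 1: step (+0,-1), +2 cyc — ok
hop 2: step (+0,-1), +2 cyc — ok
hop 3: step (+0,-1), +2 cyc — ok
hop 4: step (+0,-1), +2 cyc — ok
hop 5: step (+0,-1), +2 cyc — ok
hop 6: step (+0,-1), +0 cyc — BAD: Δcyc=0≠L

first_bad_hop = 6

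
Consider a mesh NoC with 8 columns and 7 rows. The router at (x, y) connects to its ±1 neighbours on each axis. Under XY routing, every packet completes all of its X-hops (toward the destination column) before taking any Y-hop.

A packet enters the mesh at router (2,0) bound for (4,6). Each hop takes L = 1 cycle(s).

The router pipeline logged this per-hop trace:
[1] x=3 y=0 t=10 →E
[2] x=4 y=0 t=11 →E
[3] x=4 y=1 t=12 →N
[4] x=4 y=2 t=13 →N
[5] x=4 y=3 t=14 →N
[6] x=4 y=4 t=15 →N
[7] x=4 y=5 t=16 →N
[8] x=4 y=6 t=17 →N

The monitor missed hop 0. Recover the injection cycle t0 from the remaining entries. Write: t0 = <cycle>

The first recorded entry is hop 1 at cycle 10.
Therefore t0 = 10 − L = 9.

t0 = 9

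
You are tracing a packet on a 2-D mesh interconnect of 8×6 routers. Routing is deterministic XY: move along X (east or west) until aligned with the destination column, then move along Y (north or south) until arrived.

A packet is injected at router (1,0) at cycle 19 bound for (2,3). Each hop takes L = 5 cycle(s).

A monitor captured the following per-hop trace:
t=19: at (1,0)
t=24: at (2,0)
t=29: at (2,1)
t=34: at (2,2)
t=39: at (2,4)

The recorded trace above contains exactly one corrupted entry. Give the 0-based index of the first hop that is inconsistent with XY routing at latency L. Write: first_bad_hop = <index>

check 1→ d=(1,0) cyc+5: ok
check 2→ d=(0,1) cyc+5: ok
check 3→ d=(0,1) cyc+5: ok
check 4→ d=(0,2) cyc+5: BAD: non-unit step

first_bad_hop = 4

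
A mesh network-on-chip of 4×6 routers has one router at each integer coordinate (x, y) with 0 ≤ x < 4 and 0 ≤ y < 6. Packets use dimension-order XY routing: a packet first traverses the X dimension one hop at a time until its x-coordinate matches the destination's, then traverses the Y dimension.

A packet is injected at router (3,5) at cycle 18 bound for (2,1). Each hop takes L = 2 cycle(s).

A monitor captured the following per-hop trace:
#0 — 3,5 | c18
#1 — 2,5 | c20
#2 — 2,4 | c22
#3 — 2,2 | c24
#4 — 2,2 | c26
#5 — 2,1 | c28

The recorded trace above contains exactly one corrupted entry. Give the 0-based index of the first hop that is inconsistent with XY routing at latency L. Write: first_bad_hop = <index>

first_bad_hop = 3

[1] (-1,+0) / 2c ⇒ ok
[2] (+0,-1) / 2c ⇒ ok
[3] (+0,-2) / 2c ⇒ BAD: non-unit step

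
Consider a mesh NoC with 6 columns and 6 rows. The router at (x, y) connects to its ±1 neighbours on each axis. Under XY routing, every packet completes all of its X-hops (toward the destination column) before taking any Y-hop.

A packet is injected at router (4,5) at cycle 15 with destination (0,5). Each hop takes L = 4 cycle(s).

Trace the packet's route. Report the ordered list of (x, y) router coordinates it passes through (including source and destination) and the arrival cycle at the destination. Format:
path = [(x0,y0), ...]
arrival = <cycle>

path = [(4,5), (3,5), (2,5), (1,5), (0,5)]
arrival = 31

  0. router=(4,5) cycle=15 (inject)
  1. router=(3,5) cycle=19 dir=W
  2. router=(2,5) cycle=23 dir=W
  3. router=(1,5) cycle=27 dir=W
  4. router=(0,5) cycle=31 dir=W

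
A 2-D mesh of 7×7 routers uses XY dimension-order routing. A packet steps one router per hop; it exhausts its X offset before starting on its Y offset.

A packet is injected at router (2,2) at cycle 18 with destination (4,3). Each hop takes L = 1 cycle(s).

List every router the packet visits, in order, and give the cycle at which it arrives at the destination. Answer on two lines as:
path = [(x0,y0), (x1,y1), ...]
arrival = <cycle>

  0. router=(2,2) cycle=18 (inject)
  1. router=(3,2) cycle=19 dir=E
  2. router=(4,2) cycle=20 dir=E
  3. router=(4,3) cycle=21 dir=N

path = [(2,2), (3,2), (4,2), (4,3)]
arrival = 21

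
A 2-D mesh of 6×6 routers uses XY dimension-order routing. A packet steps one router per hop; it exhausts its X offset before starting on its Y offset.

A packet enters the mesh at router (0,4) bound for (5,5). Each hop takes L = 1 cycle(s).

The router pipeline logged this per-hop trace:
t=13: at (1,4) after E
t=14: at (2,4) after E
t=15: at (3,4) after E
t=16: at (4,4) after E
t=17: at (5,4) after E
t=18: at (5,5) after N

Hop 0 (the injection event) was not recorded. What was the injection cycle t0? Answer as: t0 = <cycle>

t0 = 12

The first recorded entry is hop 1 at cycle 13.
So t0 = 13 − 1·1 = 12.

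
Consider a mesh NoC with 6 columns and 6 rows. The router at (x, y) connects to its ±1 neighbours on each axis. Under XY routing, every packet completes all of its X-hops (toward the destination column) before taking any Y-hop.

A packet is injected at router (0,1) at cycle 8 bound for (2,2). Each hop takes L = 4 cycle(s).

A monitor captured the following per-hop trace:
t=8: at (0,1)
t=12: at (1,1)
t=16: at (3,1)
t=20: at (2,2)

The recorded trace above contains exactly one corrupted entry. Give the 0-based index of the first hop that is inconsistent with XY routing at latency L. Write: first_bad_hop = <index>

first_bad_hop = 2

  1: Δx=+1 Δy=+0 Δt=4 [ok]
  2: Δx=+2 Δy=+0 Δt=4 [BAD: non-unit step]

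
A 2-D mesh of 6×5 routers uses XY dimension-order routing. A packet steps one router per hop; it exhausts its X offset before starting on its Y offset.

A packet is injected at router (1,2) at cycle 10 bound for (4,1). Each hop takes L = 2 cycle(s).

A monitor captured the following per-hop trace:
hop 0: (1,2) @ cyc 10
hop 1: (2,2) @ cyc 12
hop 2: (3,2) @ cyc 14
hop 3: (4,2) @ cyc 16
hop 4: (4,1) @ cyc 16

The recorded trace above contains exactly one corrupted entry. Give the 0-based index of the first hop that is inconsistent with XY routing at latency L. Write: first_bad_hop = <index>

first_bad_hop = 4

  1: Δx=+1 Δy=+0 Δt=2 [ok]
  2: Δx=+1 Δy=+0 Δt=2 [ok]
  3: Δx=+1 Δy=+0 Δt=2 [ok]
  4: Δx=+0 Δy=-1 Δt=0 [BAD: Δcyc=0≠L]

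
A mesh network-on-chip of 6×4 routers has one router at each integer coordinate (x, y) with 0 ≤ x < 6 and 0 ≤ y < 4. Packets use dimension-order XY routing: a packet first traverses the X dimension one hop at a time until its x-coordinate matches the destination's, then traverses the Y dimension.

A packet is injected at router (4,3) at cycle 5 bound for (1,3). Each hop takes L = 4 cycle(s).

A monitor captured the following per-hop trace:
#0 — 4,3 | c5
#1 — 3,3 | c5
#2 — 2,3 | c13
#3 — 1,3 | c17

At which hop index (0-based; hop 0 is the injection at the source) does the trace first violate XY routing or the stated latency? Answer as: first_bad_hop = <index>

  1: Δx=-1 Δy=+0 Δt=0 [BAD: Δcyc=0≠L]

first_bad_hop = 1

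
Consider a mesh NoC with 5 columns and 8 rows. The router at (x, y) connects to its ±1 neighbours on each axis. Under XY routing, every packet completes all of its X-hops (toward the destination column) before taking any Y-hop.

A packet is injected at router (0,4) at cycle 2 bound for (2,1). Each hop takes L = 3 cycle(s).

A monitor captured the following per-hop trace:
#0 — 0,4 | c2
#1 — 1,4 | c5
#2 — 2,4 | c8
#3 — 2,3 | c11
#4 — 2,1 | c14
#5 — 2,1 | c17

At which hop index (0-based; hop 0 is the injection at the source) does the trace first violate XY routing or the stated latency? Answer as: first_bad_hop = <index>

check 1→ d=(1,0) cyc+3: ok
check 2→ d=(1,0) cyc+3: ok
check 3→ d=(0,-1) cyc+3: ok
check 4→ d=(0,-2) cyc+3: BAD: non-unit step

first_bad_hop = 4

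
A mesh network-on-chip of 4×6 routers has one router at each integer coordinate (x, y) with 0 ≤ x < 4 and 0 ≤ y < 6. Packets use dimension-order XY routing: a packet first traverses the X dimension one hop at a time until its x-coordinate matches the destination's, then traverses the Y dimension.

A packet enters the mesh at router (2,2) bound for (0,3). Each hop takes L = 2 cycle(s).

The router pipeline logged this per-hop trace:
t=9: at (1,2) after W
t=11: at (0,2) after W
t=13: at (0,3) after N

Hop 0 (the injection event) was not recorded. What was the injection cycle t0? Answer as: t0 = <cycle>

cyc[1] = 9 and cyc[k] = t0 + k·L for every k.
t0 = cyc[1] − L = 9 − 2 = 7.

t0 = 7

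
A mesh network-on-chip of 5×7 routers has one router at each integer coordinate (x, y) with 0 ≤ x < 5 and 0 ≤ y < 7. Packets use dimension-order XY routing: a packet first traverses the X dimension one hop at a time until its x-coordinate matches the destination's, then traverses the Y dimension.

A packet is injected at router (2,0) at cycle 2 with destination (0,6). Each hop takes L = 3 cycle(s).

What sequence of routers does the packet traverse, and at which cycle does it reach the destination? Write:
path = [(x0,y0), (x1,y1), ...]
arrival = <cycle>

path = [(2,0), (1,0), (0,0), (0,1), (0,2), (0,3), (0,4), (0,5), (0,6)]
arrival = 26

t=2: at (2,0)
t=5: at (1,0) after W
t=8: at (0,0) after W
t=11: at (0,1) after N
t=14: at (0,2) after N
t=17: at (0,3) after N
t=20: at (0,4) after N
t=23: at (0,5) after N
t=26: at (0,6) after N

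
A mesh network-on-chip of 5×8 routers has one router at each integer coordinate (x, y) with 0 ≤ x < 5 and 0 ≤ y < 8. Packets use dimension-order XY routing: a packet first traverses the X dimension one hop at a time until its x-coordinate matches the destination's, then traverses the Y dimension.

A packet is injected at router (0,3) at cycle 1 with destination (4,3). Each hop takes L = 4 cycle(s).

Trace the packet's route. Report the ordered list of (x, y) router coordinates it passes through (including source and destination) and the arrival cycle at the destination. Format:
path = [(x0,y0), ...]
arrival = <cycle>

path = [(0,3), (1,3), (2,3), (3,3), (4,3)]
arrival = 17

hop 0: (0,3) @ cyc 1
hop 1: (1,3) @ cyc 5  [E]
hop 2: (2,3) @ cyc 9  [E]
hop 3: (3,3) @ cyc 13  [E]
hop 4: (4,3) @ cyc 17  [E]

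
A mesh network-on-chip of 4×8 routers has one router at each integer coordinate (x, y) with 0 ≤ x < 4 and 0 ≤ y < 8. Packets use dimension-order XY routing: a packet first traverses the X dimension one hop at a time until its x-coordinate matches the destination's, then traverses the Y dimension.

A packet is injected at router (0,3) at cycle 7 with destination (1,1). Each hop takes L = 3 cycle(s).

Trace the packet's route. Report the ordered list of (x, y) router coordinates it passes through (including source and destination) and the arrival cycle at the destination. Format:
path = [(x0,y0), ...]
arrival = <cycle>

path = [(0,3), (1,3), (1,2), (1,1)]
arrival = 16

t=7: at (0,3)
t=10: at (1,3) after E
t=13: at (1,2) after S
t=16: at (1,1) after S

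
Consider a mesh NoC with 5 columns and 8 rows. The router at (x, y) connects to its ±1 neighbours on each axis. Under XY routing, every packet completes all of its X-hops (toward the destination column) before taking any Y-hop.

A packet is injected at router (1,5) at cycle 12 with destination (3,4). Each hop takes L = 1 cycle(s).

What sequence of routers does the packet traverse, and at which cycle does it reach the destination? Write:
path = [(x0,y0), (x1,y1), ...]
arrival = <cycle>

hop 0: (1,5) @ cyc 12
hop 1: (2,5) @ cyc 13  [E]
hop 2: (3,5) @ cyc 14  [E]
hop 3: (3,4) @ cyc 15  [S]

path = [(1,5), (2,5), (3,5), (3,4)]
arrival = 15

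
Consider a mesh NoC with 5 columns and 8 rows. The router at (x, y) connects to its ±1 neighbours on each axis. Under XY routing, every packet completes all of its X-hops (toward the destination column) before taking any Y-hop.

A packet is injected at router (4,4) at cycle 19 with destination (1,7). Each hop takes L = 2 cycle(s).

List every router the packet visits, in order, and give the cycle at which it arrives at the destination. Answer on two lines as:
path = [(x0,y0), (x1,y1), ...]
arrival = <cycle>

path = [(4,4), (3,4), (2,4), (1,4), (1,5), (1,6), (1,7)]
arrival = 31

  0. router=(4,4) cycle=19 (inject)
  1. router=(3,4) cycle=21 dir=W
  2. router=(2,4) cycle=23 dir=W
  3. router=(1,4) cycle=25 dir=W
  4. router=(1,5) cycle=27 dir=N
  5. router=(1,6) cycle=29 dir=N
  6. router=(1,7) cycle=31 dir=N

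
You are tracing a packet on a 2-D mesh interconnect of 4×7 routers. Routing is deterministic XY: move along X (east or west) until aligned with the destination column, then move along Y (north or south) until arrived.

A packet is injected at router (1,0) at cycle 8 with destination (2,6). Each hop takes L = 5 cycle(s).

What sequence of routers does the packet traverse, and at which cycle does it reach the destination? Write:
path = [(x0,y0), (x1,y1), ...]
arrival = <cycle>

path = [(1,0), (2,0), (2,1), (2,2), (2,3), (2,4), (2,5), (2,6)]
arrival = 43

[0] x=1 y=0 t=8
[1] x=2 y=0 t=13 →E
[2] x=2 y=1 t=18 →N
[3] x=2 y=2 t=23 →N
[4] x=2 y=3 t=28 →N
[5] x=2 y=4 t=33 →N
[6] x=2 y=5 t=38 →N
[7] x=2 y=6 t=43 →N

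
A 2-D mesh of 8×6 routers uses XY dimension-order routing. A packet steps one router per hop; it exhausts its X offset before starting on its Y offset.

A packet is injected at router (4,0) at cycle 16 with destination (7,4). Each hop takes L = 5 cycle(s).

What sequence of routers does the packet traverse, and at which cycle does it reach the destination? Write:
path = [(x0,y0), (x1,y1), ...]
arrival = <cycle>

path = [(4,0), (5,0), (6,0), (7,0), (7,1), (7,2), (7,3), (7,4)]
arrival = 51

[0] x=4 y=0 t=16
[1] x=5 y=0 t=21 →E
[2] x=6 y=0 t=26 →E
[3] x=7 y=0 t=31 →E
[4] x=7 y=1 t=36 →N
[5] x=7 y=2 t=41 →N
[6] x=7 y=3 t=46 →N
[7] x=7 y=4 t=51 →N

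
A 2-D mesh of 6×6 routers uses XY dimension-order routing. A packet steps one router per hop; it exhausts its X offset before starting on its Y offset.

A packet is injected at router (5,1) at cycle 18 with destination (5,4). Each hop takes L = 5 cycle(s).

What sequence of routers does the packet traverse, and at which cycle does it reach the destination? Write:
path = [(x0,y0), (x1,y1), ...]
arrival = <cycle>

t=18: at (5,1)
t=23: at (5,2) after N
t=28: at (5,3) after N
t=33: at (5,4) after N

path = [(5,1), (5,2), (5,3), (5,4)]
arrival = 33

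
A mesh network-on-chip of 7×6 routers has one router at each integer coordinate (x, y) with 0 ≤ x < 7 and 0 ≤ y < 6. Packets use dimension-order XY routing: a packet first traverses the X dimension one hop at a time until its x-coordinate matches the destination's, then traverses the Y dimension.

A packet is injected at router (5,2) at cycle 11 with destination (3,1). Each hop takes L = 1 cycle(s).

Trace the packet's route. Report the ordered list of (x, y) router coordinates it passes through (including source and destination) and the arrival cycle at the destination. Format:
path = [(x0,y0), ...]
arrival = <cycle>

path = [(5,2), (4,2), (3,2), (3,1)]
arrival = 14

hop 0: (5,2) @ cyc 11
hop 1: (4,2) @ cyc 12  [W]
hop 2: (3,2) @ cyc 13  [W]
hop 3: (3,1) @ cyc 14  [S]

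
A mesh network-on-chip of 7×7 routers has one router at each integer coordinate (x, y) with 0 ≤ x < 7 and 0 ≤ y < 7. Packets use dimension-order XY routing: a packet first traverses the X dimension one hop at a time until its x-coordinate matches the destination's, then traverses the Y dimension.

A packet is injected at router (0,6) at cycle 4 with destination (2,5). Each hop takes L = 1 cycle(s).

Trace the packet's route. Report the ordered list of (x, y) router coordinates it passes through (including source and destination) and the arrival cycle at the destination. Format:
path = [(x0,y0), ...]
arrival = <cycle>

[0] x=0 y=6 t=4
[1] x=1 y=6 t=5 →E
[2] x=2 y=6 t=6 →E
[3] x=2 y=5 t=7 →S

path = [(0,6), (1,6), (2,6), (2,5)]
arrival = 7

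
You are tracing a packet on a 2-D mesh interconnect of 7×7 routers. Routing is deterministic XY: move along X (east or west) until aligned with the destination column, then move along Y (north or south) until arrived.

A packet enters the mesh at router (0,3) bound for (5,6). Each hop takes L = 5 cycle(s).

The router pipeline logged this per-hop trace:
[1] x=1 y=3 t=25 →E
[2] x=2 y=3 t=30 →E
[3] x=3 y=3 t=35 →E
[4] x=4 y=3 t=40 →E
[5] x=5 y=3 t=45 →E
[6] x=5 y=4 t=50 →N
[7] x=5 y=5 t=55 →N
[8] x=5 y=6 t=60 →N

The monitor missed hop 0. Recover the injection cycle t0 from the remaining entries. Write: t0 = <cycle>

The first recorded entry is hop 1 at cycle 25.
Subtract one hop: t0 = 25 − 5 = 20.

t0 = 20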